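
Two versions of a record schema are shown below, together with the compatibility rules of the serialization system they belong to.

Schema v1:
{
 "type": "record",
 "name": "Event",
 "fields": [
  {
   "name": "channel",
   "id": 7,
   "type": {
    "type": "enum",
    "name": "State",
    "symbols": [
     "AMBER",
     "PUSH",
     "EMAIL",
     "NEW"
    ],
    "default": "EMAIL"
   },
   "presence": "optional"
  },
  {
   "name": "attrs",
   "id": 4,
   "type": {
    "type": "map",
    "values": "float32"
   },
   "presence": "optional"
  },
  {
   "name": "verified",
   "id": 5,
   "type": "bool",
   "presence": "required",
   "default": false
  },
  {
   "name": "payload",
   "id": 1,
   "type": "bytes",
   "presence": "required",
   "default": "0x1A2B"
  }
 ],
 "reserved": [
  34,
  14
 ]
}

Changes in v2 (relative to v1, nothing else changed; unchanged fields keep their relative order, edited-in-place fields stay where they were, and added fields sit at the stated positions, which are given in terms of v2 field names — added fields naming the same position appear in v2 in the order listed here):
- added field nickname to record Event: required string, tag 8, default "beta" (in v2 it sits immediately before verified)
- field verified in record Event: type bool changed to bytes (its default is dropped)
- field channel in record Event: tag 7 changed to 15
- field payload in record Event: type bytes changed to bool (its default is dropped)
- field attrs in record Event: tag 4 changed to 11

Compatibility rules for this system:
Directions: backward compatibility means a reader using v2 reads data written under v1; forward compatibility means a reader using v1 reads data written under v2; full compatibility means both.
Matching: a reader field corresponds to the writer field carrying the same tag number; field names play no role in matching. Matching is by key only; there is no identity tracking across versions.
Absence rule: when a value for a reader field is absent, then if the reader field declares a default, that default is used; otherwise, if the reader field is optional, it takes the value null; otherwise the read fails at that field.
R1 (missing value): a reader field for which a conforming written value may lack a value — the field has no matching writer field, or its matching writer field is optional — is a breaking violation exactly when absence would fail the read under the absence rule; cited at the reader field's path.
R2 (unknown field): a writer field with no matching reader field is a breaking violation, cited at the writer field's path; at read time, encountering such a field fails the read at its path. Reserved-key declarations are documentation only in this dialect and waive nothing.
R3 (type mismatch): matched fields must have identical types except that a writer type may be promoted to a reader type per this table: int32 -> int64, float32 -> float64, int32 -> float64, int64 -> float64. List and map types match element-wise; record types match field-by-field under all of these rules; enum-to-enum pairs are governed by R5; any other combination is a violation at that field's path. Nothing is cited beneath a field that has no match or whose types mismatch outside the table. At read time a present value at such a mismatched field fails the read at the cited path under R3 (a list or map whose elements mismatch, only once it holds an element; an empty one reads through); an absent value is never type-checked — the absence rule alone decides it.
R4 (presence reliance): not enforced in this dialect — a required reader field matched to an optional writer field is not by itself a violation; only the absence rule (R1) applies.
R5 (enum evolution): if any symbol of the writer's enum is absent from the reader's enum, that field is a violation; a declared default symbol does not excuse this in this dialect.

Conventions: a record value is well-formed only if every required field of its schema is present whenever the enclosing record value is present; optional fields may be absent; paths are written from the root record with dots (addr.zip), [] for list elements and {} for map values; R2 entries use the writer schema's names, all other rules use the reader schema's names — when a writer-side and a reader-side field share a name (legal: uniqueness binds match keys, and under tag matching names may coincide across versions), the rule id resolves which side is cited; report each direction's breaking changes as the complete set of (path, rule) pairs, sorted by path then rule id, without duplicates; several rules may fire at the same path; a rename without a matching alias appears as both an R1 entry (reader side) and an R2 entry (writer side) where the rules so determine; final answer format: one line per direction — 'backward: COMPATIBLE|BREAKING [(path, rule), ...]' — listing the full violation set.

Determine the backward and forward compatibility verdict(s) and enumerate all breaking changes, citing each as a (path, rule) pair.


backward: BREAKING [(attrs, R2), (channel, R2), (payload, R3), (verified, R3)]; forward: BREAKING [(attrs, R2), (channel, R2), (nickname, R2), (payload, R3), (verified, R3)]

the writer's type comes first in each Event pair
backward analysis of Event with v2 as reader and v1 as writer:
  channel: no writer-side match
  attrs: no writer-side match
  nickname: no writer-side match
  verified <- verified (bool -> bytes, writer required)
  payload <- payload (bytes -> bool, writer required)
  leftover writer field: channel
  leftover writer field: attrs
  R2 fires at attrs
  R2 fires at channel
  R3 fires at payload
  R3 fires at verified
  => backward verdict for Event: BREAKING, 4 violation(s)
forward analysis of Event with v1 as reader and v2 as writer:
  channel: no writer-side match
  attrs: no writer-side match
  verified <- verified (bytes -> bool, writer required)
  payload <- payload (bool -> bytes, writer required)
  leftover writer field: channel
  leftover writer field: attrs
  leftover writer field: nickname
  R2 fires at attrs
  R2 fires at channel
  R2 fires at nickname
  R3 fires at payload
  R3 fires at verified
  => forward verdict for Event: BREAKING, 5 violation(s)


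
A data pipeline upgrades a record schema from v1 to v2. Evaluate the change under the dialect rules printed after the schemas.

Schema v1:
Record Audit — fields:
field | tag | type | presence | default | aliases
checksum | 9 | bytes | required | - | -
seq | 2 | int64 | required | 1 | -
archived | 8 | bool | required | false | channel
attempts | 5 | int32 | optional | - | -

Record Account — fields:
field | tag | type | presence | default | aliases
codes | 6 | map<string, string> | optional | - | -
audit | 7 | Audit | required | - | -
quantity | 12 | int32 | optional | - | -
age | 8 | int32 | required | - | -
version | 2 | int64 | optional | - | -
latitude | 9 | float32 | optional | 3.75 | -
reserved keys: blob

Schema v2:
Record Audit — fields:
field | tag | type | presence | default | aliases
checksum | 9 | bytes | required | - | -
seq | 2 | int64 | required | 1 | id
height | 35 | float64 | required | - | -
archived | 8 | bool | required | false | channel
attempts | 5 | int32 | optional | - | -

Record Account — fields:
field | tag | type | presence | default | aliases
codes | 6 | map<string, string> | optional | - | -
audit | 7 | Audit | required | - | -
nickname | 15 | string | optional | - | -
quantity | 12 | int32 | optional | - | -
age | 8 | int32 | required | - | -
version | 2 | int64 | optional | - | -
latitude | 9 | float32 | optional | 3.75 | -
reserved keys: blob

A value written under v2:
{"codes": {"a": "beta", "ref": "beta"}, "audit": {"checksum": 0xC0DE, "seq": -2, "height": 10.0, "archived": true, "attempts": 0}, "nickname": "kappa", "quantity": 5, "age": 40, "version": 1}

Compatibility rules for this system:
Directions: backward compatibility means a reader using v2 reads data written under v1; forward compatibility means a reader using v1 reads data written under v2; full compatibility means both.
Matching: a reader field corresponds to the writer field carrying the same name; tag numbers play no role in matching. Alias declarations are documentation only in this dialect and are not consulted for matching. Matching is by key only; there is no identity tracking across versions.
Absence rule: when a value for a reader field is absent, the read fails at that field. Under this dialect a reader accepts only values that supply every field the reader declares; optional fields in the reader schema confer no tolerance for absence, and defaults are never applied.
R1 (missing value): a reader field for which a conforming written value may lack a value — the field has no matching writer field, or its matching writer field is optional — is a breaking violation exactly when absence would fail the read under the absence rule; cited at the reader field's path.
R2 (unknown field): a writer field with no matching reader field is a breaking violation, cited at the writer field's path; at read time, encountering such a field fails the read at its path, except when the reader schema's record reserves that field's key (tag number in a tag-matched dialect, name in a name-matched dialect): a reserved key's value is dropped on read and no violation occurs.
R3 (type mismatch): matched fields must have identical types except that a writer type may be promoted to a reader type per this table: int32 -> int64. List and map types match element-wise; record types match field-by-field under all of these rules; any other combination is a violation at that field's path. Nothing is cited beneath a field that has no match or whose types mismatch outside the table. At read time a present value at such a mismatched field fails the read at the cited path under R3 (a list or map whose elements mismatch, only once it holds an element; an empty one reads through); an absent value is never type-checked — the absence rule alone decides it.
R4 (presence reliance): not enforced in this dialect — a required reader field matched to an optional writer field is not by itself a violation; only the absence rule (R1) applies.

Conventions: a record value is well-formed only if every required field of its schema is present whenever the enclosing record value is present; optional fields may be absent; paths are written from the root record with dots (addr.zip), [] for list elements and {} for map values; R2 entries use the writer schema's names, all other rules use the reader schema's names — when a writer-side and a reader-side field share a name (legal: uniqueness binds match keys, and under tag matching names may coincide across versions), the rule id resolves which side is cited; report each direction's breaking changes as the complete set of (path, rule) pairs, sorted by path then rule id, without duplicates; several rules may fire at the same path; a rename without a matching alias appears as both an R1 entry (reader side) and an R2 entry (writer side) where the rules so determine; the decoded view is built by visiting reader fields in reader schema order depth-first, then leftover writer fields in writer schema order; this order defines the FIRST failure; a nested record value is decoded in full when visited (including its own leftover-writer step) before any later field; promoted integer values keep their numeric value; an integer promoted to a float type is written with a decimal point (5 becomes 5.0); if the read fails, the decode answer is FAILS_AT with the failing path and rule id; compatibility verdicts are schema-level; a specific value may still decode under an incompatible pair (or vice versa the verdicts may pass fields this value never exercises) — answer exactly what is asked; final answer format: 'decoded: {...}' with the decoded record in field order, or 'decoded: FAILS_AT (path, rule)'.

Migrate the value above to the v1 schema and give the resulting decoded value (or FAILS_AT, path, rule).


in Account below, arrows point writer -> reader
decode (reader v1):
  codes := {"a": "beta", "ref": "beta"}
  audit.checksum := 0xC0DE
  audit.seq := -2
  audit.archived := true
  audit.attempts := 0
  read fails at audit.height under R2 (unknown field)
  => FAILS_AT (audit.height, R2)
checking off the Account differences that do not matter here:
  added field nickname to record Account: optional string, tag 15 (in v2 it sits immediately before quantity) -> a verdict-level change on Account — the shown value reads the same

decoded: FAILS_AT (audit.height, R2)


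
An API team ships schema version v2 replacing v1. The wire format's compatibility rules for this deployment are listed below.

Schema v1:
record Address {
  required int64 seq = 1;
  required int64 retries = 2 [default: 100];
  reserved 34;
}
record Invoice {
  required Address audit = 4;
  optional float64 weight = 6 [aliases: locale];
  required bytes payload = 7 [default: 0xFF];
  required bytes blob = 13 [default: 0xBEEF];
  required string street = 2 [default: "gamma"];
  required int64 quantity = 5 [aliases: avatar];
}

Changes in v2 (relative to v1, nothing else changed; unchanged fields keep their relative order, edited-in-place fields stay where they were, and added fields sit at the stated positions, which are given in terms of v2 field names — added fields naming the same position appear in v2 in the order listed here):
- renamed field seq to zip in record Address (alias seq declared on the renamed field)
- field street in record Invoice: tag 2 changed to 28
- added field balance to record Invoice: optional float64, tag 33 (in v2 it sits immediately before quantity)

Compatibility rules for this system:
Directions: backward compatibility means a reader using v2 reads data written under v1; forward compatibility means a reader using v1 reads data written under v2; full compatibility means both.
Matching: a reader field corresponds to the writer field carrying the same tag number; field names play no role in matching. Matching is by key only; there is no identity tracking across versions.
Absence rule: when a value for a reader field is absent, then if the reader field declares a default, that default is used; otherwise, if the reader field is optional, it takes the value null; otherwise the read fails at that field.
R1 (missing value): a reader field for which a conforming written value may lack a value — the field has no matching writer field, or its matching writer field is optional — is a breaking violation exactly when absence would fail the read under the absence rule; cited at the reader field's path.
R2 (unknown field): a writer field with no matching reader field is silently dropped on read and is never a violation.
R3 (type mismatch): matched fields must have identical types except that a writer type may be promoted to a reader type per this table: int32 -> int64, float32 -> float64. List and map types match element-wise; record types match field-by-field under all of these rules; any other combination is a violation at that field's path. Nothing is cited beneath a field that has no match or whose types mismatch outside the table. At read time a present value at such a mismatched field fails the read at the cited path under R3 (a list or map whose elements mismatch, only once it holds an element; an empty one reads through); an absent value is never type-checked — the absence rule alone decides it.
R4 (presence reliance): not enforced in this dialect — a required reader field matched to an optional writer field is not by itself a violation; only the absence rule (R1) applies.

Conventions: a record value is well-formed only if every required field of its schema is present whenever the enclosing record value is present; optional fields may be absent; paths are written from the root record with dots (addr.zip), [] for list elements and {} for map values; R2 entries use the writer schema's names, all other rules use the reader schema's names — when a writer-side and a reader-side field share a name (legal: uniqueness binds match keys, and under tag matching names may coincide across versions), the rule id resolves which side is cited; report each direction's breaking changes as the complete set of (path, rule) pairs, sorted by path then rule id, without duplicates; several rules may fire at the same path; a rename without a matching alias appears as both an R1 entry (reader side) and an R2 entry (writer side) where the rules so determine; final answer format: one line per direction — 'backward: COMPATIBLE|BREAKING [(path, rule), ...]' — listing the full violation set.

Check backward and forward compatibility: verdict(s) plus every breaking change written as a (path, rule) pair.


arrows below run writer -> reader for Invoice
backward for Invoice (reader v2, writer v1):
  audit: Address -> Address, writer required; from audit
  weight: float64 -> float64, writer optional; from weight
  payload: bytes -> bytes, writer required; from payload
  blob: bytes -> bytes, writer required; from blob
  no writer field matches reader street
  no writer field matches reader balance
  quantity: int64 -> int64, writer required; from quantity
  leftover writer field: street
  audit.zip: int64 -> int64, writer required; from audit.seq
  audit.retries: int64 -> int64, writer required; from audit.retries
  nothing fires on Invoice: backward is COMPATIBLE
forward for Invoice (reader v1, writer v2):
  audit: Address -> Address, writer required; from audit
  weight: float64 -> float64, writer optional; from weight
  payload: bytes -> bytes, writer required; from payload
  blob: bytes -> bytes, writer required; from blob
  no writer field matches reader street
  quantity: int64 -> int64, writer required; from quantity
  leftover writer field: street
  leftover writer field: balance
  audit.seq: int64 -> int64, writer required; from audit.zip
  audit.retries: int64 -> int64, writer required; from audit.retries
  nothing fires on Invoice: forward is COMPATIBLE

backward: COMPATIBLE []; forward: COMPATIBLE []


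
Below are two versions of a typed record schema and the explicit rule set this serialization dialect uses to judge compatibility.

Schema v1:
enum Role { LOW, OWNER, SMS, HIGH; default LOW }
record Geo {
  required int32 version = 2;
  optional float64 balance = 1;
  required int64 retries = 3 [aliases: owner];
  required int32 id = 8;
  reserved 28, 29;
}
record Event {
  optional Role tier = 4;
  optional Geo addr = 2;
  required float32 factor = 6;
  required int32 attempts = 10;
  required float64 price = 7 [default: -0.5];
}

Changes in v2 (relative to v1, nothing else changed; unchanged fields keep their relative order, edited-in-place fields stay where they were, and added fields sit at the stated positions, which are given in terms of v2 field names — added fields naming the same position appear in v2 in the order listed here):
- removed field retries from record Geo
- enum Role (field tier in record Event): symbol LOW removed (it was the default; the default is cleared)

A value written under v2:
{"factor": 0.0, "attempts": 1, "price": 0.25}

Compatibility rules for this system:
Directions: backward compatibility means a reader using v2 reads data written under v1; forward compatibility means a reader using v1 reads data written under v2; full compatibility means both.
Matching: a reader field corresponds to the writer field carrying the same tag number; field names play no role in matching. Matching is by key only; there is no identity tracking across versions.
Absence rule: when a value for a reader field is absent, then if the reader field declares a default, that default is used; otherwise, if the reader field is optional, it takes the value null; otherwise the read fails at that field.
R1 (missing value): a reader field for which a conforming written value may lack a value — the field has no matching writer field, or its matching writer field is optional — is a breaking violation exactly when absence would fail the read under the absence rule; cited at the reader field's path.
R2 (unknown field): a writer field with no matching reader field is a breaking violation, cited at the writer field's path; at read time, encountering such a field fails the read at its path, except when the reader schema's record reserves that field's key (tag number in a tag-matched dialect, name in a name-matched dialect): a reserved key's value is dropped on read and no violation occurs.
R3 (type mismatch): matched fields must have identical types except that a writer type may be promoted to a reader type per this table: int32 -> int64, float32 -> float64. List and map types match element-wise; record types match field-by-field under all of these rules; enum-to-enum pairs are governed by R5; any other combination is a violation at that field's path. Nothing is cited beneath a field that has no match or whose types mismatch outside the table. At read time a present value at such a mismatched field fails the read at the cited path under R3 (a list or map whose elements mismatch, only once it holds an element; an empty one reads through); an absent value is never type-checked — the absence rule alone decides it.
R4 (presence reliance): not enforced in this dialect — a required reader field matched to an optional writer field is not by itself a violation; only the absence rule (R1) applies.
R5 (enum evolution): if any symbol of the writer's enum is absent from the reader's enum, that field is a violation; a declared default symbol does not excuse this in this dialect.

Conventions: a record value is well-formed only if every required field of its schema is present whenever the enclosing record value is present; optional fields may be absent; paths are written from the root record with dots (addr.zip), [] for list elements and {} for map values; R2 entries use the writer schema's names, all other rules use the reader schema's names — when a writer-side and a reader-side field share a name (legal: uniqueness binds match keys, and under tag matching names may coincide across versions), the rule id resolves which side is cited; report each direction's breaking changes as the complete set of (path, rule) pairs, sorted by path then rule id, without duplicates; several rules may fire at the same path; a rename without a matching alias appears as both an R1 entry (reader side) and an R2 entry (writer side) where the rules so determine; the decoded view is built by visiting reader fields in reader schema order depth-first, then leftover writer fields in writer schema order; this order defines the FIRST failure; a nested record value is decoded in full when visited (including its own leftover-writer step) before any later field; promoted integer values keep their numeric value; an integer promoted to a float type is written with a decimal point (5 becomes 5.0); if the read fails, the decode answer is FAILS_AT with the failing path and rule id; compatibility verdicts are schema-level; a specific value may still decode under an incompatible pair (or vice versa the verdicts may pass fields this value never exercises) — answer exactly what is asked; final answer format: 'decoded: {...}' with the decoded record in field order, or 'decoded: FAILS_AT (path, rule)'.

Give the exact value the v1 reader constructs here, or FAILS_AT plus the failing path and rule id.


arrows below run writer -> reader for Event
decode (reader v1):
  tier := null (absent, optional -> null)
  addr := null (absent, optional -> null)
  factor := 0.0
  attempts := 1
  price := 0.25
  => decoded: {"tier": null, "addr": null, "factor": 0.0, "attempts": 1, "price": 0.25}
diffs on Event not affecting the asked answer:
  removed field retries from record Geo -> a verdict-level change on Event — the shown value reads the same
  enum Role (field tier in record Event): symbol LOW removed (it was the default; the default is cleared) -> a verdict-level change on Event — the shown value reads the same

decoded: {"tier": null, "addr": null, "factor": 0.0, "attempts": 1, "price": 0.25}


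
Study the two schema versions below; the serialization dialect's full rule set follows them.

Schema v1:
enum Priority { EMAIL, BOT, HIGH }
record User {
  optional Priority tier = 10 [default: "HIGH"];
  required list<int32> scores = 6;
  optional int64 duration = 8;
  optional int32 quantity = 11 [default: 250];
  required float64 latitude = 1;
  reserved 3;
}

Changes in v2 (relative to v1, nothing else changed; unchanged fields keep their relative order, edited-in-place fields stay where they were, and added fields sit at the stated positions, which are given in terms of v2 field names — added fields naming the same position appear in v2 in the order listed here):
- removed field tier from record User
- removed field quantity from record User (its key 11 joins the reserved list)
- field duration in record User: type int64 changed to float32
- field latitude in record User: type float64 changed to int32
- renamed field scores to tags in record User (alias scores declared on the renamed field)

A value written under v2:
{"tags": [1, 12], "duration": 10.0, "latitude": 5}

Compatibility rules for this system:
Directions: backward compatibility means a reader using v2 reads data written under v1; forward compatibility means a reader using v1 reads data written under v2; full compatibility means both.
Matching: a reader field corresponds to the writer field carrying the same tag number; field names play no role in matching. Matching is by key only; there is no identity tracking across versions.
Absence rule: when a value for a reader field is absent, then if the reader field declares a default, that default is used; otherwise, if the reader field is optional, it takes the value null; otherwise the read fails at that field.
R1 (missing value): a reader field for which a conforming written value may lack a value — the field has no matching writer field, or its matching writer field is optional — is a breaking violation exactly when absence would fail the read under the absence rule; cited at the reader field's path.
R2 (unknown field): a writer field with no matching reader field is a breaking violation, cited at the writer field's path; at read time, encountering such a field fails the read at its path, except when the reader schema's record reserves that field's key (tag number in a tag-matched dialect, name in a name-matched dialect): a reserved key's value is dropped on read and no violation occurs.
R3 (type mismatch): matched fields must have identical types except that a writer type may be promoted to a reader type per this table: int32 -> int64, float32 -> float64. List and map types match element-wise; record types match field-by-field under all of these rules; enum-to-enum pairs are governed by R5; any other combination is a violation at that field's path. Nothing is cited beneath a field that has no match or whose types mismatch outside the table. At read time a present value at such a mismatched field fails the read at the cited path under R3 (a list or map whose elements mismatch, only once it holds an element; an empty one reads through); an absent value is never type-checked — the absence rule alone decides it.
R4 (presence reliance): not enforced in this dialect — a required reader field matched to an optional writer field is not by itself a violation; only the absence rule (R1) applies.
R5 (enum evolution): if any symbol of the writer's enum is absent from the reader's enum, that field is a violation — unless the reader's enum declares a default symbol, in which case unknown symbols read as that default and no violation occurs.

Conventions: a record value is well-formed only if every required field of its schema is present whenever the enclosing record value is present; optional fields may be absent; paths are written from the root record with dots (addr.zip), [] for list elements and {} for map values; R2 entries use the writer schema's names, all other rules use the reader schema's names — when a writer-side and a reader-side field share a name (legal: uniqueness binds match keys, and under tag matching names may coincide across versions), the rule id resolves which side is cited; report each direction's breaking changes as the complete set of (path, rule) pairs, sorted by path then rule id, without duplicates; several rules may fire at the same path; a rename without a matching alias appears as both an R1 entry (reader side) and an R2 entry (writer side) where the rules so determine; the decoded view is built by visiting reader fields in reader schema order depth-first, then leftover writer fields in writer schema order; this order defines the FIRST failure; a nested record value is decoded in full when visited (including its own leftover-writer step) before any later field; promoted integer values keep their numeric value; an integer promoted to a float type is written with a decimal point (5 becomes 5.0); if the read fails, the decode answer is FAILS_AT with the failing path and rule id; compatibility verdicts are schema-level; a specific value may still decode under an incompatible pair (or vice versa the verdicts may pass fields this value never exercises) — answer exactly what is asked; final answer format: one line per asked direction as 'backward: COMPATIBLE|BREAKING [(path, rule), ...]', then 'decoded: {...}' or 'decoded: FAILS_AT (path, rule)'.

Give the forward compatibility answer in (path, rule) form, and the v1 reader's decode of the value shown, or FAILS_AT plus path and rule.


each type pair in User: writer, then reader
forward pass over User, reader schema v1, writer schema v2:
  tier has no writer counterpart
  scores: list<int32> -> list<int32>, writer required; from tags
  duration: float32 -> int64, writer optional; from duration
  quantity has no writer counterpart
  latitude: int32 -> float64, writer required; from latitude
  R3 fires at duration
  R3 fires at latitude
  => 2 violation(s): forward is BREAKING for User
decode (reader v1):
  tier := "HIGH" (absent -> default)
  scores := [1, 12] (from writer tags)
  read fails at duration under R3
  => FAILS_AT (duration, R3)
remaining User differences; none change what is asked:
  removed field tier from record User -> fires only in the backward direction of User, which is not asked here
  removed field quantity from record User (its key 11 joins the reserved list) -> inert for the asked User verdict: nothing fires
  renamed field scores to tags in record User (alias scores declared on the renamed field) -> inert for the asked User verdict: nothing fires

forward: BREAKING [(duration, R3), (latitude, R3)]; decoded: FAILS_AT (duration, R3)


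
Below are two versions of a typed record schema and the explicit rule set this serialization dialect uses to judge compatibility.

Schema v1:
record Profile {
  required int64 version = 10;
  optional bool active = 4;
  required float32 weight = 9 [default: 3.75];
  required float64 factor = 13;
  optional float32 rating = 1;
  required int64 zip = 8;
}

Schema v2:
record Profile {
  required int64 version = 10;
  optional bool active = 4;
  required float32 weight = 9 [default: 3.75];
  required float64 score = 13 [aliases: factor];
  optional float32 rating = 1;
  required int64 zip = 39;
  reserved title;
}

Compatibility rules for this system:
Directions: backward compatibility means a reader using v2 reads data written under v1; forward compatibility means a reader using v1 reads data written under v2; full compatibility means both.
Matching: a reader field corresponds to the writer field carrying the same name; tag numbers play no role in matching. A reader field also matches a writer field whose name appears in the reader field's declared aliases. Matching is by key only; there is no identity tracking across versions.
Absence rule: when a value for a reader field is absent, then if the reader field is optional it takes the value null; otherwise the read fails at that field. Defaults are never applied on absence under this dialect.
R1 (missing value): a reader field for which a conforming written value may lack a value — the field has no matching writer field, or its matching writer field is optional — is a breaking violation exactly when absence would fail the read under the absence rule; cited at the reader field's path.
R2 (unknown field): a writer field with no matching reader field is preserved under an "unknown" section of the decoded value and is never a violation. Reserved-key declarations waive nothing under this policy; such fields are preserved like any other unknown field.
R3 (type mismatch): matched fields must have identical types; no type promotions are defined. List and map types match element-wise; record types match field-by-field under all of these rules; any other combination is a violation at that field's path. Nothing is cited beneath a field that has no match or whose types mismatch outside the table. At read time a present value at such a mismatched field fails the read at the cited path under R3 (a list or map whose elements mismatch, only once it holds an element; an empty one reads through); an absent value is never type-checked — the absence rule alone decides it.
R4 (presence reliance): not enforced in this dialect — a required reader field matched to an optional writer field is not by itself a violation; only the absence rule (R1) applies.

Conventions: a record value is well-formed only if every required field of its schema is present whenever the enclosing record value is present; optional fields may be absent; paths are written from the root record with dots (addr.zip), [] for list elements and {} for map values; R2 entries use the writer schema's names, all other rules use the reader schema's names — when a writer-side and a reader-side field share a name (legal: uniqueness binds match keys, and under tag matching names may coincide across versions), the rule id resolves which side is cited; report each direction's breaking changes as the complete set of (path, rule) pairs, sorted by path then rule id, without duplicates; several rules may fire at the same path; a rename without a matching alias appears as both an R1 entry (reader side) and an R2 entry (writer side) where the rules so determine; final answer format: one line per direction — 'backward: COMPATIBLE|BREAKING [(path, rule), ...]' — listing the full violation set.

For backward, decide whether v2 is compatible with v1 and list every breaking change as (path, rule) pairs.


the writer's type comes first in each Profile pair
backward for Profile (reader v2, writer v1):
  version <- version (int64 -> int64, writer required)
  active <- active (bool -> bool, writer optional)
  weight <- weight (float32 -> float32, writer required)
  score <- factor (float64 -> float64, writer required)
  rating <- rating (float32 -> float32, writer optional)
  zip <- zip (int64 -> int64, writer required)
  => backward: COMPATIBLE
the other Profile changes do not affect what is asked:
  field zip in record Profile: tag 8 changed to 39 -> inert for the asked Profile verdict: nothing fires
  renamed field factor to score in record Profile (alias factor declared on the renamed field) -> affects forward compatibility only, which is not asked

backward: COMPATIBLE []


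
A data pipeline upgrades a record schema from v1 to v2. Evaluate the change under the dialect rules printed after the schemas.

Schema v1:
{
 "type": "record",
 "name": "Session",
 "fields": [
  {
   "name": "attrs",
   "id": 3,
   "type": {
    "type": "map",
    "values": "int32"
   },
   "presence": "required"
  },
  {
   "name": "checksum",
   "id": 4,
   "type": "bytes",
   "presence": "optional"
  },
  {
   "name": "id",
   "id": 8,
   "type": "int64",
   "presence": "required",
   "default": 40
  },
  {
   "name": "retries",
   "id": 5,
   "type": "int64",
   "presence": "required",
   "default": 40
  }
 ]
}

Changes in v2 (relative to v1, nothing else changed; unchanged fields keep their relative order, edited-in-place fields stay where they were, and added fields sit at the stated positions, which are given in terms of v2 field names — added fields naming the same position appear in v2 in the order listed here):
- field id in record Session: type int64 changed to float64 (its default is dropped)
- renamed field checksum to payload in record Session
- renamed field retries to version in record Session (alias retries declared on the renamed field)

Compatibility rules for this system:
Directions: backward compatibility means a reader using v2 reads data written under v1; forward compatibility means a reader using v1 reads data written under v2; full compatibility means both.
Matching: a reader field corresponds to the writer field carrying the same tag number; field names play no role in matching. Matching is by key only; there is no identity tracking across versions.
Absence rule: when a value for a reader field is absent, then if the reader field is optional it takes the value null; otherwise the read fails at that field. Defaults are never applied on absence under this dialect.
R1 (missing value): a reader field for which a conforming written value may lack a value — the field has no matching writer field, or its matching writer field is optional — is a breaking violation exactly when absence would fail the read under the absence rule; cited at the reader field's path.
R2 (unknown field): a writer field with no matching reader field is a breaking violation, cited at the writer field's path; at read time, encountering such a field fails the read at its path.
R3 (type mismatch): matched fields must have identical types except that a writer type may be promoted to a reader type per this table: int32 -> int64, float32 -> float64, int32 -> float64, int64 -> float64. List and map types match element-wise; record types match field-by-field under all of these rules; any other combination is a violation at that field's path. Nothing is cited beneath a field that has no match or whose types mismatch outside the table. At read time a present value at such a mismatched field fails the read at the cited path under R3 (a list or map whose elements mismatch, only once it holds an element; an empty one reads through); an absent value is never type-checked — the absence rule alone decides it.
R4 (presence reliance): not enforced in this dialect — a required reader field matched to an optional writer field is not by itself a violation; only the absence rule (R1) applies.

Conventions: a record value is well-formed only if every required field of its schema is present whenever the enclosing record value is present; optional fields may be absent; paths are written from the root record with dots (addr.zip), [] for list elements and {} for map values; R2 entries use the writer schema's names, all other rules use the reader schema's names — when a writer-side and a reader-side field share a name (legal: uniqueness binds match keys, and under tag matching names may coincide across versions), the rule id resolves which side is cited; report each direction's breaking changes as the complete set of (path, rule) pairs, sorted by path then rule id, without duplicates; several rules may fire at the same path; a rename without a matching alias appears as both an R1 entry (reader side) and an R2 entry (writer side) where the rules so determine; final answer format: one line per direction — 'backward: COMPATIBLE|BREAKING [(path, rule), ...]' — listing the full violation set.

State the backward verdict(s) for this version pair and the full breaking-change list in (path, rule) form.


backward: COMPATIBLE []

in Session below, arrows point writer -> reader
backward pass over Session, reader schema v2, writer schema v1:
  attrs <- attrs (map<string, int32> -> map<string, int32>, writer required)
  payload <- checksum (bytes -> bytes, writer optional)
  id <- id (int64 -> float64, writer required)
  version <- retries (int64 -> int64, writer required)
  => no violations; backward on Session: COMPATIBLE
the rest of the Session diff is inert for this question:
  field id in record Session: type int64 changed to float64 (its default is dropped) -> fires only in the forward direction of Session, which is not asked here
  renamed field checksum to payload in record Session -> fires no rule on Session, leaving the asked answer as it is
  renamed field retries to version in record Session (alias retries declared on the renamed field) -> fires no rule on Session, leaving the asked answer as it is


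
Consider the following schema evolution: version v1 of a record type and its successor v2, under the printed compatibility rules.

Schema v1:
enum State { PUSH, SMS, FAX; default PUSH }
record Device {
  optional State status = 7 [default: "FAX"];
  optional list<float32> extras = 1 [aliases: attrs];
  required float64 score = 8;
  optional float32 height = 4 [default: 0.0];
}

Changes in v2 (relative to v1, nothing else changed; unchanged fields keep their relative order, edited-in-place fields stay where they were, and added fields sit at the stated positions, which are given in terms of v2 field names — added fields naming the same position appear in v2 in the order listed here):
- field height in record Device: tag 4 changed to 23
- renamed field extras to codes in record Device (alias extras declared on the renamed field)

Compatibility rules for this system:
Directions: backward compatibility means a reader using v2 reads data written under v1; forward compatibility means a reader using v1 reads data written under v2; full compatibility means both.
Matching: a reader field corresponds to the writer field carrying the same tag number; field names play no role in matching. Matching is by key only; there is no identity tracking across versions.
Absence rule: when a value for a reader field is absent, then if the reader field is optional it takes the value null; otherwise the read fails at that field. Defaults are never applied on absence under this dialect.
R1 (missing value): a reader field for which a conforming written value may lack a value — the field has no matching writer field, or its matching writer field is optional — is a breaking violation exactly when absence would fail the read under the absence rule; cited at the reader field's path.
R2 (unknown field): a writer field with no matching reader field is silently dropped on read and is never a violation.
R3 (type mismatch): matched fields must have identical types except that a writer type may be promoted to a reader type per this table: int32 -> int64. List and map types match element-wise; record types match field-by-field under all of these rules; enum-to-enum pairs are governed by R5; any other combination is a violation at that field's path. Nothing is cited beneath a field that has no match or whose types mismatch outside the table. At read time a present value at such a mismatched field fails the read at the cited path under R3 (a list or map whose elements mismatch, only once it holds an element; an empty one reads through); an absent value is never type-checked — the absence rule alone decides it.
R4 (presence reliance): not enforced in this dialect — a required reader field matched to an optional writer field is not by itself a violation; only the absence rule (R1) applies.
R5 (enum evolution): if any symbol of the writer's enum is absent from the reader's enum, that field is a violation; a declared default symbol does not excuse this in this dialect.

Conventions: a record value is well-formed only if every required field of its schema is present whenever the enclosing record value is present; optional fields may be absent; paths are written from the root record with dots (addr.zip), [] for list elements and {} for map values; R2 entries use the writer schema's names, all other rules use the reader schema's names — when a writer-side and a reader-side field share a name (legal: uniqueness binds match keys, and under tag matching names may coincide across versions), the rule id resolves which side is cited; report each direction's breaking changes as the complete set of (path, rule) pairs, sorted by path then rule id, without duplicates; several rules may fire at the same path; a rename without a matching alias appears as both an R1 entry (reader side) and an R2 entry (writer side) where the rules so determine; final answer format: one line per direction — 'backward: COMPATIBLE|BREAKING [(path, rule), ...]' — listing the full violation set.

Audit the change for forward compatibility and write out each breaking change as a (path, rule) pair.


forward: COMPATIBLE []

arrows below run writer -> reader for Device
forward pass over Device, reader schema v1, writer schema v2:
  writer optional, State -> State: reader status maps from writer status
  writer optional, list<float32> -> list<float32>: reader extras maps from writer codes
  writer required, float64 -> float64: reader score maps from writer score
  height: no writer match
  writer field height has no reader counterpart
  => forward verdict for Device: COMPATIBLE, no violations
remaining Device differences; none change what is asked:
  field height in record Device: tag 4 changed to 23 -> inert for the asked Device verdict: nothing fires
  renamed field extras to codes in record Device (alias extras declared on the renamed field) -> inert for the asked Device verdict: nothing fires
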